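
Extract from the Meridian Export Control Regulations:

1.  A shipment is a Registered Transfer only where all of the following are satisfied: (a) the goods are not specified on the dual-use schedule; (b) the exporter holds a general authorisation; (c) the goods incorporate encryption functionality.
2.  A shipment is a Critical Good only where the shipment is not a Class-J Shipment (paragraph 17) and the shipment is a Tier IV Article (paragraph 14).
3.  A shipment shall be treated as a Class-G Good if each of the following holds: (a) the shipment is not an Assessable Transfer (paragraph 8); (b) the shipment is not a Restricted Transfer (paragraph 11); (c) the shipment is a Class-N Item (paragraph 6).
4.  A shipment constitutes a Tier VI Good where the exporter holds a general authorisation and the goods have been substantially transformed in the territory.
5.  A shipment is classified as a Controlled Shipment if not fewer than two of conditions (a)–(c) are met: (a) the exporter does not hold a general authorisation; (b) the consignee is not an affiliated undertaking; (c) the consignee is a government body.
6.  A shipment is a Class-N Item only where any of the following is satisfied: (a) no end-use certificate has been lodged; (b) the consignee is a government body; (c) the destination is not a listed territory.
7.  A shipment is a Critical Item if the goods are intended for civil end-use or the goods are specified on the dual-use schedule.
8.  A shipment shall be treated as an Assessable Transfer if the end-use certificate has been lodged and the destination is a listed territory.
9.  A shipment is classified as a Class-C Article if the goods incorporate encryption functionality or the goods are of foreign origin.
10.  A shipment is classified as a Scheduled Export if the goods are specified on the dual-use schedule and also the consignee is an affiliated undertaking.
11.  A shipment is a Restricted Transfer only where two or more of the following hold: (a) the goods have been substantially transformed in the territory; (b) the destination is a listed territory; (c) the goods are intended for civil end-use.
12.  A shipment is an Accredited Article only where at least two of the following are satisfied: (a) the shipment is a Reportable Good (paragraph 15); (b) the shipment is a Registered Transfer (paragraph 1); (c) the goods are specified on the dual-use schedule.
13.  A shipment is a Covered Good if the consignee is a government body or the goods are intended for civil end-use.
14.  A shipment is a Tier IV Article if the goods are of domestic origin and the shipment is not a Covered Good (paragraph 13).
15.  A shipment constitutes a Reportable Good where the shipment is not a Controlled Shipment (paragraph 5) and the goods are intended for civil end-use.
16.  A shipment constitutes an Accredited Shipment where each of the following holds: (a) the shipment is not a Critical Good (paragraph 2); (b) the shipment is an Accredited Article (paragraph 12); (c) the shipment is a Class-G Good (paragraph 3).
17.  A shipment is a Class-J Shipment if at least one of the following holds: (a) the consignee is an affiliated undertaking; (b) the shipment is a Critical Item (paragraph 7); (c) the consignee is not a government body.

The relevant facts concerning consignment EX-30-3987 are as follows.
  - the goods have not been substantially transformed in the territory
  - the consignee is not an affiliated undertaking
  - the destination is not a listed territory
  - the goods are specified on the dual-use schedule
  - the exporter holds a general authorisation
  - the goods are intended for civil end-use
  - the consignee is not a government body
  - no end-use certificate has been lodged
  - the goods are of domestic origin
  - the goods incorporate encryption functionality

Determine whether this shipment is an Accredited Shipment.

paragraph 7 — Critical Item: [the goods are intended for civil end-use? yes] OR [the goods are specified on the dual-use schedule? yes] → satisfied.
paragraph 17 — Class-J Shipment: [the consignee is an affiliated undertaking? no] OR [Critical Item (paragraph 7)? yes] OR [the consignee is not a government body? yes] → satisfied.
paragraph 13 — Covered Good: [the consignee is a government body? no] OR [the goods are intended for civil end-use? yes] → satisfied.
paragraph 14 — Tier IV Article: [the goods are of domestic origin? yes] AND [not a Covered Good (paragraph 13)? no] → not satisfied.
paragraph 2 — Critical Good: [not a Class-J Shipment (paragraph 17)? no] AND [Tier IV Article (paragraph 14)? no] → not satisfied.
paragraph 5 — Controlled Shipment: the exporter does not hold a general authorisation? no; the consignee is not an affiliated undertaking? yes; the consignee is a government body? no — 1 of 3 hold (need ≥2) → not satisfied.
paragraph 15 — Reportable Good: [not a Controlled Shipment (paragraph 5)? yes] AND [the goods are intended for civil end-use? yes] → satisfied.
paragraph 1 — Registered Transfer: [the goods are not specified on the dual-use schedule? no] AND [the exporter holds a general authorisation? yes] AND [the goods incorporate encryption functionality? yes] → not satisfied.
paragraph 12 — Accredited Article: Reportable Good (paragraph 15)? yes; Registered Transfer (paragraph 1)? no; the goods are specified on the dual-use schedule? yes — 2 of 3 hold (need ≥2) → satisfied.
paragraph 8 — Assessable Transfer: [the end-use certificate has been lodged? no] AND [the destination is a listed territory? no] → not satisfied.
paragraph 11 — Restricted Transfer: the goods have been substantially transformed in the territory? no; the destination is a listed territory? no; the goods are intended for civil end-use? yes — 1 of 3 hold (need ≥2) → not satisfied.
paragraph 6 — Class-N Item: [no end-use certificate has been lodged? yes] OR [the consignee is a government body? no] OR [the destination is not a listed territory? yes] → satisfied.
paragraph 3 — Class-G Good: [not an Assessable Transfer (paragraph 8)? yes] AND [not a Restricted Transfer (paragraph 11)? yes] AND [Class-N Item (paragraph 6)? yes] → satisfied.
paragraph 16 — Accredited Shipment: [not a Critical Good (paragraph 2)? yes] AND [Accredited Article (paragraph 12)? yes] AND [Class-G Good (paragraph 3)? yes] → satisfied.

Yes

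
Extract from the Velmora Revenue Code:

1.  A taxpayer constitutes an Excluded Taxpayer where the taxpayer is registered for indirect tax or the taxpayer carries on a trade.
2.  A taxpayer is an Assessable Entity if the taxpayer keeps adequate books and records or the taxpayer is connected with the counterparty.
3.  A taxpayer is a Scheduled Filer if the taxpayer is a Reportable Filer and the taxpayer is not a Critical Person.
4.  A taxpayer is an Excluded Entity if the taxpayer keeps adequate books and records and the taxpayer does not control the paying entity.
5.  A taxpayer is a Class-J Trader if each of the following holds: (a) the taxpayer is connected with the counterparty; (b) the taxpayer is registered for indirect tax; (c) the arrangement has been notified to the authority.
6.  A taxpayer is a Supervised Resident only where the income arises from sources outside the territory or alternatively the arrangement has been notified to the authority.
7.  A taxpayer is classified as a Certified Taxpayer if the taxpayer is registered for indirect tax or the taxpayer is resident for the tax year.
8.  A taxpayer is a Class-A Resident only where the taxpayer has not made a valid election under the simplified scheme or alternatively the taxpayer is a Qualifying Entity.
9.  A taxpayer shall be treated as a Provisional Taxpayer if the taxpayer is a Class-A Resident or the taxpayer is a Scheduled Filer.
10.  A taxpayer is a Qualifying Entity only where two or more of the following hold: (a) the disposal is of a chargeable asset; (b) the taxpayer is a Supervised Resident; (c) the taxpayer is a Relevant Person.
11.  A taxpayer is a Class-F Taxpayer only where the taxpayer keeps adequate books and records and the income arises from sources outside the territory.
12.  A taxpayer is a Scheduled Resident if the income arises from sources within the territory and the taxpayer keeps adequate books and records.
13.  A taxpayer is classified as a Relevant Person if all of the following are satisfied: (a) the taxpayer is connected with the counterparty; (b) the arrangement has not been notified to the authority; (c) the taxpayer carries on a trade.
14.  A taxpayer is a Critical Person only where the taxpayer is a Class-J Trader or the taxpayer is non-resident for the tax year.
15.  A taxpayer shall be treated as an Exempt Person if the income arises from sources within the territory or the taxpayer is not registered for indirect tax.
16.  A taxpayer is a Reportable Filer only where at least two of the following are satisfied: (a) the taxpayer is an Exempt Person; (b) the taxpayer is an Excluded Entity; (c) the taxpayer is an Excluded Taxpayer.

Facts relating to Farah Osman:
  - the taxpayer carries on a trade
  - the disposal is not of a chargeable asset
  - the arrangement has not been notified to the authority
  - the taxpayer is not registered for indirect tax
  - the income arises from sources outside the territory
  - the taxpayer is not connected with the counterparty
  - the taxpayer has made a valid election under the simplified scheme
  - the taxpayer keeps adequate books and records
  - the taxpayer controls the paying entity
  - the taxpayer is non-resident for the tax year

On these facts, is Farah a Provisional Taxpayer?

paragraph 6 — Supervised Resident: [the income arises from sources outside the territory? yes] OR [the arrangement has been notified to the authority? no] → satisfied.
paragraph 13 — Relevant Person: [the taxpayer is connected with the counterparty? no] AND [the arrangement has not been notified to the authority? yes] AND [the taxpayer carries on a trade? yes] → not satisfied.
paragraph 10 — Qualifying Entity: the disposal is of a chargeable asset? no; Supervised Resident (paragraph 6)? yes; Relevant Person (paragraph 13)? no — 1 of 3 hold (need ≥2) → not satisfied.
paragraph 8 — Class-A Resident: [the taxpayer has not made a valid election under the simplified scheme? no] OR [Qualifying Entity (paragraph 10)? no] → not satisfied.
paragraph 15 — Exempt Person: [the income arises from sources within the territory? no] OR [the taxpayer is not registered for indirect tax? yes] → satisfied.
paragraph 4 — Excluded Entity: [the taxpayer keeps adequate books and records? yes] AND [the taxpayer does not control the paying entity? no] → not satisfied.
paragraph 1 — Excluded Taxpayer: [the taxpayer is registered for indirect tax? no] OR [the taxpayer carries on a trade? yes] → satisfied.
paragraph 16 — Reportable Filer: Exempt Person (paragraph 15)? yes; Excluded Entity (paragraph 4)? no; Excluded Taxpayer (paragraph 1)? yes — 2 of 3 hold (need ≥2) → satisfied.
paragraph 5 — Class-J Trader: [the taxpayer is connected with the counterparty? no] AND [the taxpayer is registered for indirect tax? no] AND [the arrangement has been notified to the authority? no] → not satisfied.
paragraph 14 — Critical Person: [Class-J Trader (paragraph 5)? no] OR [the taxpayer is non-resident for the tax year? yes] → satisfied.
paragraph 3 — Scheduled Filer: [Reportable Filer (paragraph 16)? yes] AND [not a Critical Person (paragraph 14)? no] → not satisfied.
paragraph 9 — Provisional Taxpayer: [Class-A Resident (paragraph 8)? no] OR [Scheduled Filer (paragraph 3)? no] → not satisfied.

No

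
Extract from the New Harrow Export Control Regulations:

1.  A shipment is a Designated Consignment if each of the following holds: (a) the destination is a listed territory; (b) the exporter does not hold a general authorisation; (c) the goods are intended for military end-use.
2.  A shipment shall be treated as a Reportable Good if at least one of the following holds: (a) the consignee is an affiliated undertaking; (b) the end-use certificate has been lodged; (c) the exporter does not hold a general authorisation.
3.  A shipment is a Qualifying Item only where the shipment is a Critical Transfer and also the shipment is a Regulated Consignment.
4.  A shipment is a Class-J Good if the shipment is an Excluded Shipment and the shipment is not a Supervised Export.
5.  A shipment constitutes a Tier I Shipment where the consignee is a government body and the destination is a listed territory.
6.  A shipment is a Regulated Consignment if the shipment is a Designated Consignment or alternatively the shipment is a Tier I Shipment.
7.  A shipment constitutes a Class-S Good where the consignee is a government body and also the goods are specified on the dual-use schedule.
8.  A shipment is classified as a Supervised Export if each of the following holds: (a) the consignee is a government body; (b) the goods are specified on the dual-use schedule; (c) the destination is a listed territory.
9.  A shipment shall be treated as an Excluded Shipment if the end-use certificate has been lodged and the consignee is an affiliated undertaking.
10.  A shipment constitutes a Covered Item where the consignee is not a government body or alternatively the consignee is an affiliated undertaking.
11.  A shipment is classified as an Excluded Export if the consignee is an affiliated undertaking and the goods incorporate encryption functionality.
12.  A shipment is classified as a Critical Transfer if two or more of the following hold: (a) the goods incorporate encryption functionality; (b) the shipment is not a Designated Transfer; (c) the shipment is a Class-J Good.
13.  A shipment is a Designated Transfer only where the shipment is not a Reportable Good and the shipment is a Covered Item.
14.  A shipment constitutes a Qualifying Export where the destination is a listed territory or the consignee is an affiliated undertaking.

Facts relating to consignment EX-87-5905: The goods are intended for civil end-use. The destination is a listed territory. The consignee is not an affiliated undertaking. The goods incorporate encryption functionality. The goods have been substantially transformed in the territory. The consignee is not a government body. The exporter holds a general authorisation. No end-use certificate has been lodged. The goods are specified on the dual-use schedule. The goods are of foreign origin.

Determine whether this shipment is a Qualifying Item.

No

paragraph 2 — Reportable Good: [the consignee is an affiliated undertaking? no] OR [the end-use certificate has been lodged? no] OR [the exporter does not hold a general authorisation? no] → not satisfied.
paragraph 10 — Covered Item: [the consignee is not a government body? yes] OR [the consignee is an affiliated undertaking? no] → satisfied.
paragraph 13 — Designated Transfer: [not a Reportable Good (paragraph 2)? yes] AND [Covered Item (paragraph 10)? yes] → satisfied.
paragraph 9 — Excluded Shipment: [the end-use certificate has been lodged? no] AND [the consignee is an affiliated undertaking? no] → not satisfied.
paragraph 8 — Supervised Export: [the consignee is a government body? no] AND [the goods are specified on the dual-use schedule? yes] AND [the destination is a listed territory? yes] → not satisfied.
paragraph 4 — Class-J Good: [Excluded Shipment (paragraph 9)? no] AND [not a Supervised Export (paragraph 8)? yes] → not satisfied.
paragraph 12 — Critical Transfer: the goods incorporate encryption functionality? yes; not a Designated Transfer (paragraph 13)? no; Class-J Good (paragraph 4)? no — 1 of 3 hold (need ≥2) → not satisfied.
paragraph 1 — Designated Consignment: [the destination is a listed territory? yes] AND [the exporter does not hold a general authorisation? no] AND [the goods are intended for military end-use? no] → not satisfied.
paragraph 5 — Tier I Shipment: [the consignee is a government body? no] AND [the destination is a listed territory? yes] → not satisfied.
paragraph 6 — Regulated Consignment: [Designated Consignment (paragraph 1)? no] OR [Tier I Shipment (paragraph 5)? no] → not satisfied.
paragraph 3 — Qualifying Item: [Critical Transfer (paragraph 12)? no] AND [Regulated Consignment (paragraph 6)? no] → not satisfied.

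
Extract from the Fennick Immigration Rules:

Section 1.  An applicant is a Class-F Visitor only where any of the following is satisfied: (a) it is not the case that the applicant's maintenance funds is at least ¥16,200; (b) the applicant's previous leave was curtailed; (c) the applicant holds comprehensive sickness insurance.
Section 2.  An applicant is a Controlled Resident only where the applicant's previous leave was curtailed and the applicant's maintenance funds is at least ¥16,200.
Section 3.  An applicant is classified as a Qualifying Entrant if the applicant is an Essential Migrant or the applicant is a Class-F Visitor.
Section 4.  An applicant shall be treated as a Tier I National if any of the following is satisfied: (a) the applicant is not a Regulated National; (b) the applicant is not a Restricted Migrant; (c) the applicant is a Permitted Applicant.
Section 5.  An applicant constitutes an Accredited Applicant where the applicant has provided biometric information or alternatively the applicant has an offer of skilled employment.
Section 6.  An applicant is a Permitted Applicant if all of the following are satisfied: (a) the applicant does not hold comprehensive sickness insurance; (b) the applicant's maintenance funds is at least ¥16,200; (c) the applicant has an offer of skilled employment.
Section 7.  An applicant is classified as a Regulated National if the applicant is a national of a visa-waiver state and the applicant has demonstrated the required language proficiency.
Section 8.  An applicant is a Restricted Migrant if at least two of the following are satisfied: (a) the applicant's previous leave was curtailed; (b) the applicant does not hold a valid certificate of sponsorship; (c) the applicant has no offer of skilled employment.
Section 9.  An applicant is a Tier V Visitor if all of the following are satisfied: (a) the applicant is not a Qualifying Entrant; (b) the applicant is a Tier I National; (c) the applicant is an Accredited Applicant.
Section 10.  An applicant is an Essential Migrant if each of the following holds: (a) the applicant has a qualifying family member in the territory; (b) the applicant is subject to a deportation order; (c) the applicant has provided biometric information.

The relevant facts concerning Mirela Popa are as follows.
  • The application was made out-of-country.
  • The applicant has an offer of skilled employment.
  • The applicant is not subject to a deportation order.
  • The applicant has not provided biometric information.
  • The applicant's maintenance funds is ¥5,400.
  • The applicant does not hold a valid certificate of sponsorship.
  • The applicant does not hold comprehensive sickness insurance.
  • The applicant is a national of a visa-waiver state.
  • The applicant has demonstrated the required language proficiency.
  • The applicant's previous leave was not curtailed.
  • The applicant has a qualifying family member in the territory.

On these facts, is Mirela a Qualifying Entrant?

Under section 10: the applicant has a qualifying family member in the territory? yes; and the applicant is subject to a deportation order? no; and the applicant has provided biometric information? no. So the applicant is not an Essential Migrant.
Under section 1: applicant's maintenance funds: ¥5,400 ≥ ¥16,200? no, so negated condition yes; or the applicant's previous leave was curtailed? no; or the applicant holds comprehensive sickness insurance? no. So the applicant is a Class-F Visitor.
Under section 3: Essential Migrant (section 10)? no; or Class-F Visitor (section 1)? yes. So the applicant is a Qualifying Entrant.

Yes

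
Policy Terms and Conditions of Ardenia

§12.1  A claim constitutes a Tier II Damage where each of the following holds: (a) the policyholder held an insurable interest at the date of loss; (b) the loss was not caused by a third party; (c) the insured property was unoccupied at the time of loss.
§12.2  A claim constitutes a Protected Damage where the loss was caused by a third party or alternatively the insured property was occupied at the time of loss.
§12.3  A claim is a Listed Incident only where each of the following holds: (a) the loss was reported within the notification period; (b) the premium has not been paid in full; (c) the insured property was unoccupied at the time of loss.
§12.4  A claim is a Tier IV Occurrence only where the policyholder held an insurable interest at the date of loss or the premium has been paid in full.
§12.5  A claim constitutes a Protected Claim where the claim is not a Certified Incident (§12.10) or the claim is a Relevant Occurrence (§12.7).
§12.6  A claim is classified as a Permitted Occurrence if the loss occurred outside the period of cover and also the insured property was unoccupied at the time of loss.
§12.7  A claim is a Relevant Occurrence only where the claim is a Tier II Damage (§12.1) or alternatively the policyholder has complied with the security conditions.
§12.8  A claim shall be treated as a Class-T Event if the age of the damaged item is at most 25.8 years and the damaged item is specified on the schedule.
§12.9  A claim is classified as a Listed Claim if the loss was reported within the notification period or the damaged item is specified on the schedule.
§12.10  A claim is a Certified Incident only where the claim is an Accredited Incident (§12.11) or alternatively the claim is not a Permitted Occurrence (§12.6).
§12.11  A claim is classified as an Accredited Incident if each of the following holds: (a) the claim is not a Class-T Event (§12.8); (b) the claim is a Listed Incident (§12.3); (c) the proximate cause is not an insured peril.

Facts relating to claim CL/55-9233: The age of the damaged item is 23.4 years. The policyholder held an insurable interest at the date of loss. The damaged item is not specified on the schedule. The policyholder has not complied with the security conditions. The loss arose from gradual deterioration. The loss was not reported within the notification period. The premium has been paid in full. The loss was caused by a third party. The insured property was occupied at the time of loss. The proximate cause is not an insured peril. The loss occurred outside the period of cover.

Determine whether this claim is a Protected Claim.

No

§12.8 — Class-T Event: [age of the damaged item: 23.4 years ≤ 25.8 years? yes] AND [the damaged item is specified on the schedule? no] → not satisfied.
§12.3 — Listed Incident: [the loss was reported within the notification period? no] AND [the premium has not been paid in full? no] AND [the insured property was unoccupied at the time of loss? no] → not satisfied.
§12.11 — Accredited Incident: [not a Class-T Event (§12.8)? yes] AND [Listed Incident (§12.3)? no] AND [the proximate cause is not an insured peril? yes] → not satisfied.
§12.6 — Permitted Occurrence: [the loss occurred outside the period of cover? yes] AND [the insured property was unoccupied at the time of loss? no] → not satisfied.
§12.10 — Certified Incident: [Accredited Incident (§12.11)? no] OR [not a Permitted Occurrence (§12.6)? yes] → satisfied.
§12.1 — Tier II Damage: [the policyholder held an insurable interest at the date of loss? yes] AND [the loss was not caused by a third party? no] AND [the insured property was unoccupied at the time of loss? no] → not satisfied.
§12.7 — Relevant Occurrence: [Tier II Damage (§12.1)? no] OR [the policyholder has complied with the security conditions? no] → not satisfied.
§12.5 — Protected Claim: [not a Certified Incident (§12.10)? no] OR [Relevant Occurrence (§12.7)? no] → not satisfied.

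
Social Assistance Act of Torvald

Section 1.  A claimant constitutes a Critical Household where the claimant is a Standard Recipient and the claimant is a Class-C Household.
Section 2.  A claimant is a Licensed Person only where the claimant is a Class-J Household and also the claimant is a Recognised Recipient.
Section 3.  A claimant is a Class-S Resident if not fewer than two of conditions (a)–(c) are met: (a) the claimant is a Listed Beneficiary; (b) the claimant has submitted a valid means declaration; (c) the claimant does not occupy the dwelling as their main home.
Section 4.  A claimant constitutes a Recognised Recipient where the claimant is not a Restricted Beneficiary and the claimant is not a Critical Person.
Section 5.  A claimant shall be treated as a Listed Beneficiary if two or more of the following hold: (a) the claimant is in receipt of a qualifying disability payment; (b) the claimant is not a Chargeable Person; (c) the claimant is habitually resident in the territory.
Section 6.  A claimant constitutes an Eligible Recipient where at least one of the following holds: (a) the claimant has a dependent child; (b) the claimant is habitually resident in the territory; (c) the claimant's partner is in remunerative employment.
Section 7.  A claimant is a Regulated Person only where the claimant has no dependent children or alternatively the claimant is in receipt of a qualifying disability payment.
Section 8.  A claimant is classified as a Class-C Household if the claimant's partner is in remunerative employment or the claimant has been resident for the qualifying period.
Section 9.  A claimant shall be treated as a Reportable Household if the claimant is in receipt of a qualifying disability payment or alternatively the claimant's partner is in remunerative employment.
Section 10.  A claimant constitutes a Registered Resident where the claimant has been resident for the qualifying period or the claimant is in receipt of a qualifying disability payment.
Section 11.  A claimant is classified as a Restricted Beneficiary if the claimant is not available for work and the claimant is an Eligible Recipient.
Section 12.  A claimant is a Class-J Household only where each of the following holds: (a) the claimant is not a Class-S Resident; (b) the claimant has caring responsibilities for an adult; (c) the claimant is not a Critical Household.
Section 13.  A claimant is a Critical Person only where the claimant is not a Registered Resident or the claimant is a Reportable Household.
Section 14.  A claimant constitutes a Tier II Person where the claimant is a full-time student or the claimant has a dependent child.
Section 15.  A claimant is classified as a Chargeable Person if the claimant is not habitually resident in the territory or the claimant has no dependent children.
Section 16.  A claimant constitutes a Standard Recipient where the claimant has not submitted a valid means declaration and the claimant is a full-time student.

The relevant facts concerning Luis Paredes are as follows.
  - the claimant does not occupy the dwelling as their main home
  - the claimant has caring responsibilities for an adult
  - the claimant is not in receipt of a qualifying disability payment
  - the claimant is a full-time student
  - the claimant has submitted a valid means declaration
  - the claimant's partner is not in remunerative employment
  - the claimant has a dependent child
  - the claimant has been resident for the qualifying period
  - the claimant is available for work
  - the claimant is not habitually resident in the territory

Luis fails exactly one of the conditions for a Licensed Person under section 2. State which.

Under section 15: the claimant is not habitually resident in the territory? yes; or the claimant has no dependent children? no. So the claimant is a Chargeable Person.
Under section 5: the claimant is in receipt of a qualifying disability payment? no; not a Chargeable Person (section 15)? no; the claimant is habitually resident in the territory? no — 0 of 3 hold (need ≥2) → not satisfied.
Under section 3: Listed Beneficiary (section 5)? no; the claimant has submitted a valid means declaration? yes; the claimant does not occupy the dwelling as their main home? yes — 2 of 3 hold (need ≥2) → satisfied.
Under section 16: the claimant has not submitted a valid means declaration? no; and the claimant is a full-time student? yes. So the claimant is not a Standard Recipient.
Under section 8: the claimant's partner is in remunerative employment? no; or the claimant has been resident for the qualifying period? yes. So the claimant is a Class-C Household.
Under section 1: Standard Recipient (section 16)? no; and Class-C Household (section 8)? yes. So the claimant is not a Critical Household.
Under section 12: not a Class-S Resident (section 3)? no; and the claimant has caring responsibilities for an adult? yes; and not a Critical Household (section 1)? yes. So the claimant is not a Class-J Household.
Under section 6: the claimant has a dependent child? yes; or the claimant is habitually resident in the territory? no; or the claimant's partner is in remunerative employment? no. So the claimant is an Eligible Recipient.
Under section 11: the claimant is not available for work? no; and Eligible Recipient (section 6)? yes. So the claimant is not a Restricted Beneficiary.
Under section 10: the claimant has been resident for the qualifying period? yes; or the claimant is in receipt of a qualifying disability payment? no. So the claimant is a Registered Resident.
Under section 9: the claimant is in receipt of a qualifying disability payment? no; or the claimant's partner is in remunerative employment? no. So the claimant is not a Reportable Household.
Under section 13: not a Registered Resident (section 10)? no; or Reportable Household (section 9)? no. So the claimant is not a Critical Person.
Under section 4: not a Restricted Beneficiary (section 11)? yes; and not a Critical Person (section 13)? yes. So the claimant is a Recognised Recipient.
Under section 2: Class-J Household (section 12)? no; and Recognised Recipient (section 4)? yes. So the claimant is not a Licensed Person.

Class-J Household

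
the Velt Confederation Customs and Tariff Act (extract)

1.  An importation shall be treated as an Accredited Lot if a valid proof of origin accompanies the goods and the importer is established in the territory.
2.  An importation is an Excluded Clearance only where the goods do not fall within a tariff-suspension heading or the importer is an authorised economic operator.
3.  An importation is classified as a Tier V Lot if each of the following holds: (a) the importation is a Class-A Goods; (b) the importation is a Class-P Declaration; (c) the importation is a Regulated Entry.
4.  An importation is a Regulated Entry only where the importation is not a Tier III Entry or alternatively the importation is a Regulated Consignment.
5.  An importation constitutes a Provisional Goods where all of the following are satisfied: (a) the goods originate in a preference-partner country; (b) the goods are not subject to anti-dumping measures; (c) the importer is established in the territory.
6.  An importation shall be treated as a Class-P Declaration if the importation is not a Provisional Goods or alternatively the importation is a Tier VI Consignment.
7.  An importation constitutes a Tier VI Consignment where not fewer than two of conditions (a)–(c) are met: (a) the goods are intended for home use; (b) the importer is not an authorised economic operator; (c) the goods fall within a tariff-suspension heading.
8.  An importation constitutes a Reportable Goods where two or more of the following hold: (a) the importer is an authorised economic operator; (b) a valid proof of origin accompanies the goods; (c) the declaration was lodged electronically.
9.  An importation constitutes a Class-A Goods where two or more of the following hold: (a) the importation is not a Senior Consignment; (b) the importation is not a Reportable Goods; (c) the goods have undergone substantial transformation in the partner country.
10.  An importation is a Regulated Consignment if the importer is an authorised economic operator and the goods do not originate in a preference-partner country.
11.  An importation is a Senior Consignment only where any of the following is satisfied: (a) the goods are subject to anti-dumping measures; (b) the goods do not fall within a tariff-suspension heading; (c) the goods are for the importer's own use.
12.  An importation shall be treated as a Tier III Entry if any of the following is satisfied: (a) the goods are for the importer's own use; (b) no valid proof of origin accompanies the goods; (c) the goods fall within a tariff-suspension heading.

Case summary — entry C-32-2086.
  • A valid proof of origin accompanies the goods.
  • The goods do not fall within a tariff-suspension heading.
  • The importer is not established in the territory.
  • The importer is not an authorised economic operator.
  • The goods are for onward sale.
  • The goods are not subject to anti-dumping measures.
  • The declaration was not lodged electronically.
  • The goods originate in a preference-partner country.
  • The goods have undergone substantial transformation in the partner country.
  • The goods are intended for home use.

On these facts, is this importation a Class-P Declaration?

paragraph 5 — Provisional Goods: [the goods originate in a preference-partner country? yes] AND [the goods are not subject to anti-dumping measures? yes] AND [the importer is established in the territory? no] → not satisfied.
paragraph 7 — Tier VI Consignment: the goods are intended for home use? yes; the importer is not an authorised economic operator? yes; the goods fall within a tariff-suspension heading? no — 2 of 3 hold (need ≥2) → satisfied.
paragraph 6 — Class-P Declaration: [not a Provisional Goods (paragraph 5)? yes] OR [Tier VI Consignment (paragraph 7)? yes] → satisfied.

Yes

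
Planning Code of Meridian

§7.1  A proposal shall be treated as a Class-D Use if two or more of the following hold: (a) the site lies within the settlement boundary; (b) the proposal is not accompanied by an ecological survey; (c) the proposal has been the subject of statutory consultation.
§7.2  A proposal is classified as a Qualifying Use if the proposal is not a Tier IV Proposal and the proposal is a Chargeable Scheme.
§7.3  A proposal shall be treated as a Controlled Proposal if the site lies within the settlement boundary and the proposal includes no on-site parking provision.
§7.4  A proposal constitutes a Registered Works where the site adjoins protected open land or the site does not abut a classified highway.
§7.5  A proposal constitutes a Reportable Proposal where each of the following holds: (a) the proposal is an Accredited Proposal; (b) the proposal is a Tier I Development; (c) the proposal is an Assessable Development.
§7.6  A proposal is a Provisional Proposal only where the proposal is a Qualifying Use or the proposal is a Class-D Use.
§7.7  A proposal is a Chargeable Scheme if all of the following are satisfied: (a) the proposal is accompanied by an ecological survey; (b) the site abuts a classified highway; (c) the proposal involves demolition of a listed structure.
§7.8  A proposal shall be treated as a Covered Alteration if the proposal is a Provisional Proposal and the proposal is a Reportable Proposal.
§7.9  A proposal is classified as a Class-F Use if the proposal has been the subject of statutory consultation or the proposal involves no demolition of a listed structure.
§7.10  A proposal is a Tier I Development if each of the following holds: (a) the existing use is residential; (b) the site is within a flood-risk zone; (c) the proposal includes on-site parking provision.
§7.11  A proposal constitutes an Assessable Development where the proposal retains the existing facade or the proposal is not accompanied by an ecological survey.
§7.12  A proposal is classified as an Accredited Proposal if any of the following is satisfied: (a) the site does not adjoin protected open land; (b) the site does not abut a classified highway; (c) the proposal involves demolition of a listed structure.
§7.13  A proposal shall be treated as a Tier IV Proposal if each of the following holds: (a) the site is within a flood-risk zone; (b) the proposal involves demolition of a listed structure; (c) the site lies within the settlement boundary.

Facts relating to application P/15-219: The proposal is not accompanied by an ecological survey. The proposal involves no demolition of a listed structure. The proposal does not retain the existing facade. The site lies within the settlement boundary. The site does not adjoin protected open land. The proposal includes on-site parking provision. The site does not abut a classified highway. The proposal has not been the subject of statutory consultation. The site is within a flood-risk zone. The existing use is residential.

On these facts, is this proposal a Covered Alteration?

§7.13 — Tier IV Proposal: [the site is within a flood-risk zone? yes] AND [the proposal involves demolition of a listed structure? no] AND [the site lies within the settlement boundary? yes] → not satisfied.
§7.7 — Chargeable Scheme: [the proposal is accompanied by an ecological survey? no] AND [the site abuts a classified highway? no] AND [the proposal involves demolition of a listed structure? no] → not satisfied.
§7.2 — Qualifying Use: [not a Tier IV Proposal (§7.13)? yes] AND [Chargeable Scheme (§7.7)? no] → not satisfied.
§7.1 — Class-D Use: the site lies within the settlement boundary? yes; the proposal is not accompanied by an ecological survey? yes; the proposal has been the subject of statutory consultation? no — 2 of 3 hold (need ≥2) → satisfied.
§7.6 — Provisional Proposal: [Qualifying Use (§7.2)? no] OR [Class-D Use (§7.1)? yes] → satisfied.
§7.12 — Accredited Proposal: [the site does not adjoin protected open land? yes] OR [the site does not abut a classified highway? yes] OR [the proposal involves demolition of a listed structure? no] → satisfied.
§7.10 — Tier I Development: [the existing use is residential? yes] AND [the site is within a flood-risk zone? yes] AND [the proposal includes on-site parking provision? yes] → satisfied.
§7.11 — Assessable Development: [the proposal retains the existing facade? no] OR [the proposal is not accompanied by an ecological survey? yes] → satisfied.
§7.5 — Reportable Proposal: [Accredited Proposal (§7.12)? yes] AND [Tier I Development (§7.10)? yes] AND [Assessable Development (§7.11)? yes] → satisfied.
§7.8 — Covered Alteration: [Provisional Proposal (§7.6)? yes] AND [Reportable Proposal (§7.5)? yes] → satisfied.

Yes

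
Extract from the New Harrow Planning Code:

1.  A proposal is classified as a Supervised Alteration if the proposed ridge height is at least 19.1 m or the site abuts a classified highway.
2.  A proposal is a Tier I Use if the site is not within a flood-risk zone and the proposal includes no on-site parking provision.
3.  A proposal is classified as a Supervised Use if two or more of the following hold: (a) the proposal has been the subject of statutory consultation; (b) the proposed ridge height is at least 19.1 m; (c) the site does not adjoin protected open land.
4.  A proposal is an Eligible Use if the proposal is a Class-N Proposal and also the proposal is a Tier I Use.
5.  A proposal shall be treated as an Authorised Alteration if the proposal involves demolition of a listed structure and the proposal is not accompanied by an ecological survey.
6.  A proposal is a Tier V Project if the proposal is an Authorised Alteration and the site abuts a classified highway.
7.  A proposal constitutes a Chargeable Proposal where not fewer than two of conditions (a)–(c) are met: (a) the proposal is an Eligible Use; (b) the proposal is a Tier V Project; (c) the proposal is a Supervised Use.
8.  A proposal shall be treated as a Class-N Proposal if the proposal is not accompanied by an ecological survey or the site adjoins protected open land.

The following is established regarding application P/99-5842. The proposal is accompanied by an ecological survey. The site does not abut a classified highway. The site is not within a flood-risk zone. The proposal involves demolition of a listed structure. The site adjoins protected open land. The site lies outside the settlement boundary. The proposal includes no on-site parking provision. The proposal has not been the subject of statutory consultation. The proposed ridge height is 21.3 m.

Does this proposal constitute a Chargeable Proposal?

No

paragraph 8 — Class-N Proposal: [the proposal is not accompanied by an ecological survey? no] OR [the site adjoins protected open land? yes] → satisfied.
paragraph 2 — Tier I Use: [the site is not within a flood-risk zone? yes] AND [the proposal includes no on-site parking provision? yes] → satisfied.
paragraph 4 — Eligible Use: [Class-N Proposal (paragraph 8)? yes] AND [Tier I Use (paragraph 2)? yes] → satisfied.
paragraph 5 — Authorised Alteration: [the proposal involves demolition of a listed structure? yes] AND [the proposal is not accompanied by an ecological survey? no] → not satisfied.
paragraph 6 — Tier V Project: [Authorised Alteration (paragraph 5)? no] AND [the site abuts a classified highway? no] → not satisfied.
paragraph 3 — Supervised Use: the proposal has been the subject of statutory consultation? no; proposed ridge height: 21.3 m ≥ 19.1 m? yes; the site does not adjoin protected open land? no — 1 of 3 hold (need ≥2) → not satisfied.
paragraph 7 — Chargeable Proposal: Eligible Use (paragraph 4)? yes; Tier V Project (paragraph 6)? no; Supervised Use (paragraph 3)? no — 1 of 3 hold (need ≥2) → not satisfied.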